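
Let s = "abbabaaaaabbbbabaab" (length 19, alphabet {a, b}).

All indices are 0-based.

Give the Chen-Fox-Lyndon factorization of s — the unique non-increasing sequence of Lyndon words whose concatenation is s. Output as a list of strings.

emit factor 1: 'abb' (i=0, period=3)
emit factor 2: 'ab' (i=3, period=2)
emit factor 3: 'aaaaabbbbabaab' (i=5, period=14)

["abb", "ab", "aaaaabbbbabaab"]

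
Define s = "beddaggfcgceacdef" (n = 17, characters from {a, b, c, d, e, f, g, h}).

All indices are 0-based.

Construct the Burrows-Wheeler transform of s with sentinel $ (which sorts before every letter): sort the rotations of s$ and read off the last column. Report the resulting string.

rank  rotation            last
    0  $beddaggfcgceacdef  f
    1  acdef$beddaggfcgce  e
    2  aggfcgceacdef$bedd  d
    3  beddaggfcgceacdef$  $
    4  cdef$beddaggfcgcea  a
    5  ceacdef$beddaggfcg  g
    6  cgceacdef$beddaggf  f
    7  daggfcgceacdef$bed  d
    8  ddaggfcgceacdef$be  e
    9  def$beddaggfcgceac  c
   10  eacdef$beddaggfcgc  c
   11  eddaggfcgceacdef$b  b
   12  ef$beddaggfcgceacd  d
   13  f$beddaggfcgceacde  e
   14  fcgceacdef$beddagg  g
   15  gceacdef$beddaggfc  c
   16  gfcgceacdef$beddag  g
   17  ggfcgceacdef$bedda  a

fed$agfdeccbdegcga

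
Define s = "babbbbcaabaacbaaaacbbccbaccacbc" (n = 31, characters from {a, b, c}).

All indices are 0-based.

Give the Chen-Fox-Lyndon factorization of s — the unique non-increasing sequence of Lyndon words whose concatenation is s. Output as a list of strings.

emit factor 1: 'b' (i=0, period=1)
emit factor 2: 'abbbbc' (i=1, period=6)
emit factor 3: 'aabaacb' (i=7, period=7)
emit factor 4: 'aaaacbbccbaccacbc' (i=14, period=17)

["b", "abbbbc", "aabaacb", "aaaacbbccbaccacbc"]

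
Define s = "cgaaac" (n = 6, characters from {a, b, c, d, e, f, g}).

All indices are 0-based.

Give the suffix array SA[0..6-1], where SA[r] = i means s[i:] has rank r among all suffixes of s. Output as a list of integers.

sorted suffixes:
  #0 SA[0]=2  'aaac'
  #1 SA[1]=3  'aac'
  #2 SA[2]=4  'ac'
  #3 SA[3]=5  'c'
  #4 SA[4]=0  'cgaaac'
  #5 SA[5]=1  'gaaac'

[2, 3, 4, 5, 0, 1]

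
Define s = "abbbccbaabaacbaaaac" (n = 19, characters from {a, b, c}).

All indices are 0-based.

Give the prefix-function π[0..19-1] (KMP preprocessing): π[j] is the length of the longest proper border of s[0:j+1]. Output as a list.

π[0] = 0
j=1 s[j]='b': π[1]=0 (border '')
j=2 s[j]='b': π[2]=0 (border '')
j=3 s[j]='b': π[3]=0 (border '')
j=4 s[j]='c': π[4]=0 (border '')
j=5 s[j]='c': π[5]=0 (border '')
j=6 s[j]='b': π[6]=0 (border '')
j=7 s[j]='a': π[7]=1 (border 'a')
j=8 s[j]='a': k: 1→0; π[8]=1 (border 'a')
j=9 s[j]='b': π[9]=2 (border 'ab')
j=10 s[j]='a': k: 2→0; π[10]=1 (border 'a')
j=11 s[j]='a': k: 1→0; π[11]=1 (border 'a')
j=12 s[j]='c': k: 1→0; π[12]=0 (border '')
j=13 s[j]='b': π[13]=0 (border '')
j=14 s[j]='a': π[14]=1 (border 'a')
j=15 s[j]='a': k: 1→0; π[15]=1 (border 'a')
j=16 s[j]='a': k: 1→0; π[16]=1 (border 'a')
j=17 s[j]='a': k: 1→0; π[17]=1 (border 'a')
j=18 s[j]='c': k: 1→0; π[18]=0 (border '')

[0, 0, 0, 0, 0, 0, 0, 1, 1, 2, 1, 1, 0, 0, 1, 1, 1, 1, 0]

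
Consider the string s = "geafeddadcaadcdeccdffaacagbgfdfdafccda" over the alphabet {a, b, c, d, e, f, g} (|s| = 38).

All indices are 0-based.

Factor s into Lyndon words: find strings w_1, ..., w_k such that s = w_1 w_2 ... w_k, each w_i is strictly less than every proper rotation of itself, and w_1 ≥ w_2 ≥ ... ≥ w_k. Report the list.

["g", "e", "afedd", "adc", "aadcdeccdff", "aacagbgfdfdafccd", "a"]

emit factor 1: 'g' (i=0, period=1)
emit factor 2: 'e' (i=1, period=1)
emit factor 3: 'afedd' (i=2, period=5)
emit factor 4: 'adc' (i=7, period=3)
emit factor 5: 'aadcdeccdff' (i=10, period=11)
emit factor 6: 'aacagbgfdfdafccd' (i=21, period=16)
emit factor 7: 'a' (i=37, period=1)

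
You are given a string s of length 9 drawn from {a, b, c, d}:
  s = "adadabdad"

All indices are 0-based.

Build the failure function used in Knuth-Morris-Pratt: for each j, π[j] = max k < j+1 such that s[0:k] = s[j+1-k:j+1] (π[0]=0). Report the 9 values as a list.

π[0] = 0
j=1 s[j]='d': π[1]=0 (border '')
j=2 s[j]='a': π[2]=1 (border 'a')
j=3 s[j]='d': π[3]=2 (border 'ad')
j=4 s[j]='a': π[4]=3 (border 'ada')
j=5 s[j]='b': k: 3→1→0; π[5]=0 (border '')
j=6 s[j]='d': π[6]=0 (border '')
j=7 s[j]='a': π[7]=1 (border 'a')
j=8 s[j]='d': π[8]=2 (border 'ad')

[0, 0, 1, 2, 3, 0, 0, 1, 2]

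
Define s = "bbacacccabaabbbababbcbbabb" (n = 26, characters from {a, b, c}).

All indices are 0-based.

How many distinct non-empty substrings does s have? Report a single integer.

rank→(start, suffix):
  0 → (10, 'aabbbababbcbbabb')
  1 → (8, 'abaabbbababbcbbabb')
  2 → (15, 'ababbcbbabb')
  3 → (23, 'abb')
  4 → (11, 'abbbababbcbbabb')
  5 → (17, 'abbcbbabb')
  6 → (2, 'acacccabaabbbababbcbbabb')
  7 → (4, 'acccabaabbbababbcbbabb')
  8 → (25, 'b')
  9 → (9, 'baabbbababbcbbabb')
  10 → (14, 'bababbcbbabb')
  11 → (22, 'babb')
  12 → (16, 'babbcbbabb')
  13 → (1, 'bacacccabaabbbababbcbbabb')
  14 → (24, 'bb')
  15 → (13, 'bbababbcbbabb')
  16 → (21, 'bbabb')
  17 → (0, 'bbacacccabaabbbababbcbbabb')
  18 → (12, 'bbbababbcbbabb')
  19 → (18, 'bbcbbabb')
  20 → (19, 'bcbbabb')
  21 → (7, 'cabaabbbababbcbbabb')
  22 → (3, 'cacccabaabbbababbcbbabb')
  23 → (20, 'cbbabb')
  24 → (6, 'ccabaabbbababbcbbabb')
  25 → (5, 'cccabaabbbababbcbbabb')

SA = [10, 8, 15, 23, 11, 17, 2, 4, 25, 9, 14, 22, 16, 1, 24, 13, 21, 0, 12, 18, 19, 7, 3, 20, 6, 5]
rank  pair      lcp
   1  s[10:],s[8:]  1  'a'
   2  s[8:],s[15:]  3  'aba'
   3  s[15:],s[23:]  2  'ab'
   4  s[23:],s[11:]  3  'abb'
   5  s[11:],s[17:]  3  'abb'
   6  s[17:],s[2:]  1  'a'
   7  s[2:],s[4:]  2  'ac'
   8  s[4:],s[25:]  0  ''
   9  s[25:],s[9:]  1  'b'
  10  s[9:],s[14:]  2  'ba'
  11  s[14:],s[22:]  3  'bab'
  12  s[22:],s[16:]  4  'babb'
  13  s[16:],s[1:]  2  'ba'
  14  s[1:],s[24:]  1  'b'
  15  s[24:],s[13:]  2  'bb'
  16  s[13:],s[21:]  4  'bbab'
  17  s[21:],s[0:]  3  'bba'
  18  s[0:],s[12:]  2  'bb'
  19  s[12:],s[18:]  2  'bb'
  20  s[18:],s[19:]  1  'b'
  21  s[19:],s[7:]  0  ''
  22  s[7:],s[3:]  2  'ca'
  23  s[3:],s[20:]  1  'c'
  24  s[20:],s[6:]  1  'c'
  25  s[6:],s[5:]  2  'cc'

n(n+1)/2 = 26·27/2 = 351
Σ LCP = 0 + 1 + 3 + 2 + 3 + 3 + 1 + 2 + 0 + 1 + 2 + 3 + 4 + 2 + 1 + 2 + 4 + 3 + 2 + 2 + 1 + 0 + 2 + 1 + 1 + 2 = 48
distinct = 351 − 48 = 303

303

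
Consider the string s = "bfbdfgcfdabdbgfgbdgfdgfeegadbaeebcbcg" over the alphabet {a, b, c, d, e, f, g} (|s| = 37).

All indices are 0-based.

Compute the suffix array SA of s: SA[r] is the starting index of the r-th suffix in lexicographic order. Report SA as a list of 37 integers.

rank→(start, suffix):
  0 → (9, 'abdbgfgbdgfdgfeegadbaeebcbcg')
  1 → (26, 'adbaeebcbcg')
  2 → (29, 'aeebcbcg')
  3 → (28, 'baeebcbcg')
  4 → (32, 'bcbcg')
  5 → (34, 'bcg')
  6 → (10, 'bdbgfgbdgfdgfeegadbaeebcbcg')
  7 → (2, 'bdfgcfdabdbgfgbdgfdgfeegadbaeebcbcg')
  8 → (16, 'bdgfdgfeegadbaeebcbcg')
  9 → (0, 'bfbdfgcfdabdbgfgbdgfdgfeegadbaeebcbcg')
  10 → (12, 'bgfgbdgfdgfeegadbaeebcbcg')
  11 → (33, 'cbcg')
  12 → (6, 'cfdabdbgfgbdgfdgfeegadbaeebcbcg')
  13 → (35, 'cg')
  14 → (8, 'dabdbgfgbdgfdgfeegadbaeebcbcg')
  15 → (27, 'dbaeebcbcg')
  16 → (11, 'dbgfgbdgfdgfeegadbaeebcbcg')
  17 → (3, 'dfgcfdabdbgfgbdgfdgfeegadbaeebcbcg')
  18 → (17, 'dgfdgfeegadbaeebcbcg')
  19 → (20, 'dgfeegadbaeebcbcg')
  20 → (31, 'ebcbcg')
  21 → (30, 'eebcbcg')
  22 → (23, 'eegadbaeebcbcg')
  23 → (24, 'egadbaeebcbcg')
  24 → (1, 'fbdfgcfdabdbgfgbdgfdgfeegadbaeebcbcg')
  25 → (7, 'fdabdbgfgbdgfdgfeegadbaeebcbcg')
  26 → (19, 'fdgfeegadbaeebcbcg')
  27 → (22, 'feegadbaeebcbcg')
  28 → (14, 'fgbdgfdgfeegadbaeebcbcg')
  29 → (4, 'fgcfdabdbgfgbdgfdgfeegadbaeebcbcg')
  30 → (36, 'g')
  31 → (25, 'gadbaeebcbcg')
  32 → (15, 'gbdgfdgfeegadbaeebcbcg')
  33 → (5, 'gcfdabdbgfgbdgfdgfeegadbaeebcbcg')
  34 → (18, 'gfdgfeegadbaeebcbcg')
  35 → (21, 'gfeegadbaeebcbcg')
  36 → (13, 'gfgbdgfdgfeegadbaeebcbcg')

[9, 26, 29, 28, 32, 34, 10, 2, 16, 0, 12, 33, 6, 35, 8, 27, 11, 3, 17, 20, 31, 30, 23, 24, 1, 7, 19, 22, 14, 4, 36, 25, 15, 5, 18, 21, 13]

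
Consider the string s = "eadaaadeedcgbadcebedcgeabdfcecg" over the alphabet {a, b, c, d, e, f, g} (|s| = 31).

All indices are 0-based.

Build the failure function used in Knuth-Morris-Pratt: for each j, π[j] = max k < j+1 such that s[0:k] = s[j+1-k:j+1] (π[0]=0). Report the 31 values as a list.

[0, 0, 0, 0, 0, 0, 0, 1, 1, 0, 0, 0, 0, 0, 0, 0, 1, 0, 1, 0, 0, 0, 1, 2, 0, 0, 0, 0, 1, 0, 0]

π[0] = 0
j=1 s[j]='a': π[1]=0 (border '')
j=2 s[j]='d': π[2]=0 (border '')
j=3 s[j]='a': π[3]=0 (border '')
j=4 s[j]='a': π[4]=0 (border '')
j=5 s[j]='a': π[5]=0 (border '')
j=6 s[j]='d': π[6]=0 (border '')
j=7 s[j]='e': π[7]=1 (border 'e')
j=8 s[j]='e': k: 1→0; π[8]=1 (border 'e')
j=9 s[j]='d': k: 1→0; π[9]=0 (border '')
j=10 s[j]='c': π[10]=0 (border '')
j=11 s[j]='g': π[11]=0 (border '')
j=12 s[j]='b': π[12]=0 (border '')
j=13 s[j]='a': π[13]=0 (border '')
j=14 s[j]='d': π[14]=0 (border '')
j=15 s[j]='c': π[15]=0 (border '')
j=16 s[j]='e': π[16]=1 (border 'e')
j=17 s[j]='b': k: 1→0; π[17]=0 (border '')
j=18 s[j]='e': π[18]=1 (border 'e')
j=19 s[j]='d': k: 1→0; π[19]=0 (border '')
j=20 s[j]='c': π[20]=0 (border '')
j=21 s[j]='g': π[21]=0 (border '')
j=22 s[j]='e': π[22]=1 (border 'e')
j=23 s[j]='a': π[23]=2 (border 'ea')
j=24 s[j]='b': k: 2→0; π[24]=0 (border '')
j=25 s[j]='d': π[25]=0 (border '')
j=26 s[j]='f': π[26]=0 (border '')
j=27 s[j]='c': π[27]=0 (border '')
j=28 s[j]='e': π[28]=1 (border 'e')
j=29 s[j]='c': k: 1→0; π[29]=0 (border '')
j=30 s[j]='g': π[30]=0 (border '')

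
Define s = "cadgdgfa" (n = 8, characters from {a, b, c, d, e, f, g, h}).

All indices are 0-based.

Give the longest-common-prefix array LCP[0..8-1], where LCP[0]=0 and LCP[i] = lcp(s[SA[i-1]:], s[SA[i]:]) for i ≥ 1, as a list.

rank | idx | suffix
   0 |   7 | a
   1 |   1 | adgdgfa
   2 |   0 | cadgdgfa
   3 |   2 | dgdgfa
   4 |   4 | dgfa
   5 |   6 | fa
   6 |   3 | gdgfa
   7 |   5 | gfa

SA = [7, 1, 0, 2, 4, 6, 3, 5]
rank  pair      lcp
   1  s[7:],s[1:]  1  'a'
   2  s[1:],s[0:]  0  ''
   3  s[0:],s[2:]  0  ''
   4  s[2:],s[4:]  2  'dg'
   5  s[4:],s[6:]  0  ''
   6  s[6:],s[3:]  0  ''
   7  s[3:],s[5:]  1  'g'

[0, 1, 0, 0, 2, 0, 0, 1]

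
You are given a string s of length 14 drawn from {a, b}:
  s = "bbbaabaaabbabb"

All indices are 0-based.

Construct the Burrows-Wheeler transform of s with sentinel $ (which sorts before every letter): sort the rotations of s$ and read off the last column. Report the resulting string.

rank  rotation         last
    0  $bbbaabaaabbabb  b
    1  aaabbabb$bbbaab  b
    2  aabaaabbabb$bbb  b
    3  aabbabb$bbbaaba  a
    4  abaaabbabb$bbba  a
    5  abb$bbbaabaaabb  b
    6  abbabb$bbbaabaa  a
    7  b$bbbaabaaabbab  b
    8  baaabbabb$bbbaa  a
    9  baabaaabbabb$bb  b
   10  babb$bbbaabaaab  b
   11  bb$bbbaabaaabba  a
   12  bbaabaaabbabb$b  b
   13  bbabb$bbbaabaaa  a
   14  bbbaabaaabbabb$  $

bbbaabababbaba$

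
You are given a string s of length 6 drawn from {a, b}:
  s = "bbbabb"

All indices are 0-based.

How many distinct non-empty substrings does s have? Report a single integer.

15

rank | idx | suffix
   0 |   3 | abb
   1 |   5 | b
   2 |   2 | babb
   3 |   4 | bb
   4 |   1 | bbabb
   5 |   0 | bbbabb

SA = [3, 5, 2, 4, 1, 0]
[i] adj suffixes → lcp
  [1] 3/5 → 0 ('')
  [2] 5/2 → 1 ('b')
  [3] 2/4 → 1 ('b')
  [4] 4/1 → 2 ('bb')
  [5] 1/0 → 2 ('bb')

n(n+1)/2 = 6·7/2 = 21
Σ LCP = 0 + 0 + 1 + 1 + 2 + 2 = 6
distinct = 21 − 6 = 15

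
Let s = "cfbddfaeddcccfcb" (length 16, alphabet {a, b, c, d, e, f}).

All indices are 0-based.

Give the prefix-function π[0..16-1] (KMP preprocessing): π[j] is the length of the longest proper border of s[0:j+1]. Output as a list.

π[0] = 0
j=1 s[j]='f': π[1]=0 (border '')
j=2 s[j]='b': π[2]=0 (border '')
j=3 s[j]='d': π[3]=0 (border '')
j=4 s[j]='d': π[4]=0 (border '')
j=5 s[j]='f': π[5]=0 (border '')
j=6 s[j]='a': π[6]=0 (border '')
j=7 s[j]='e': π[7]=0 (border '')
j=8 s[j]='d': π[8]=0 (border '')
j=9 s[j]='d': π[9]=0 (border '')
j=10 s[j]='c': π[10]=1 (border 'c')
j=11 s[j]='c': k: 1→0; π[11]=1 (border 'c')
j=12 s[j]='c': k: 1→0; π[12]=1 (border 'c')
j=13 s[j]='f': π[13]=2 (border 'cf')
j=14 s[j]='c': k: 2→0; π[14]=1 (border 'c')
j=15 s[j]='b': k: 1→0; π[15]=0 (border '')

[0, 0, 0, 0, 0, 0, 0, 0, 0, 0, 1, 1, 1, 2, 1, 0]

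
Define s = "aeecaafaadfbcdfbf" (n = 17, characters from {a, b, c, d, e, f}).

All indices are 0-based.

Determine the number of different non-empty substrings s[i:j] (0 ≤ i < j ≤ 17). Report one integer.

138

rank→(start, suffix):
  0 → (7, 'aadfbcdfbf')
  1 → (4, 'aafaadfbcdfbf')
  2 → (8, 'adfbcdfbf')
  3 → (0, 'aeecaafaadfbcdfbf')
  4 → (5, 'afaadfbcdfbf')
  5 → (11, 'bcdfbf')
  6 → (15, 'bf')
  7 → (3, 'caafaadfbcdfbf')
  8 → (12, 'cdfbf')
  9 → (9, 'dfbcdfbf')
  10 → (13, 'dfbf')
  11 → (2, 'ecaafaadfbcdfbf')
  12 → (1, 'eecaafaadfbcdfbf')
  13 → (16, 'f')
  14 → (6, 'faadfbcdfbf')
  15 → (10, 'fbcdfbf')
  16 → (14, 'fbf')

SA = [7, 4, 8, 0, 5, 11, 15, 3, 12, 9, 13, 2, 1, 16, 6, 10, 14]
rank  pair      lcp
   1  s[7:],s[4:]  2  'aa'
   2  s[4:],s[8:]  1  'a'
   3  s[8:],s[0:]  1  'a'
   4  s[0:],s[5:]  1  'a'
   5  s[5:],s[11:]  0  ''
   6  s[11:],s[15:]  1  'b'
   7  s[15:],s[3:]  0  ''
   8  s[3:],s[12:]  1  'c'
   9  s[12:],s[9:]  0  ''
  10  s[9:],s[13:]  3  'dfb'
  11  s[13:],s[2:]  0  ''
  12  s[2:],s[1:]  1  'e'
  13  s[1:],s[16:]  0  ''
  14  s[16:],s[6:]  1  'f'
  15  s[6:],s[10:]  1  'f'
  16  s[10:],s[14:]  2  'fb'

n(n+1)/2 = 17·18/2 = 153
Σ LCP = 0 + 2 + 1 + 1 + 1 + 0 + 1 + 0 + 1 + 0 + 3 + 0 + 1 + 0 + 1 + 1 + 2 = 15
distinct = 153 − 15 = 138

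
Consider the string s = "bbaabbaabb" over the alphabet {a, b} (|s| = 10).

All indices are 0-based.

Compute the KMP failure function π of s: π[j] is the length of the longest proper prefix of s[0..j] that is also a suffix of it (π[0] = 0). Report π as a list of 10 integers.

[0, 1, 0, 0, 1, 2, 3, 4, 5, 6]

π[0] = 0
j=1 s[j]='b': π[1]=1 (border 'b')
j=2 s[j]='a': k: 1→0; π[2]=0 (border '')
j=3 s[j]='a': π[3]=0 (border '')
j=4 s[j]='b': π[4]=1 (border 'b')
j=5 s[j]='b': π[5]=2 (border 'bb')
j=6 s[j]='a': π[6]=3 (border 'bba')
j=7 s[j]='a': π[7]=4 (border 'bbaa')
j=8 s[j]='b': π[8]=5 (border 'bbaab')
j=9 s[j]='b': π[9]=6 (border 'bbaabb')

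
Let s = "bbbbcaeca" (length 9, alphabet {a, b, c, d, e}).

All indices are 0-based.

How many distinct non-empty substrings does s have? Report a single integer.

36

sorted suffixes:
  #0 SA[0]=8  'a'
  #1 SA[1]=5  'aeca'
  #2 SA[2]=0  'bbbbcaeca'
  #3 SA[3]=1  'bbbcaeca'
  #4 SA[4]=2  'bbcaeca'
  #5 SA[5]=3  'bcaeca'
  #6 SA[6]=7  'ca'
  #7 SA[7]=4  'caeca'
  #8 SA[8]=6  'eca'

SA = [8, 5, 0, 1, 2, 3, 7, 4, 6]
[i] adj suffixes → lcp
  [1] 8/5 → 1 ('a')
  [2] 5/0 → 0 ('')
  [3] 0/1 → 3 ('bbb')
  [4] 1/2 → 2 ('bb')
  [5] 2/3 → 1 ('b')
  [6] 3/7 → 0 ('')
  [7] 7/4 → 2 ('ca')
  [8] 4/6 → 0 ('')

n(n+1)/2 = 9·10/2 = 45
Σ LCP = 0 + 1 + 0 + 3 + 2 + 1 + 0 + 2 + 0 = 9
distinct = 45 − 9 = 36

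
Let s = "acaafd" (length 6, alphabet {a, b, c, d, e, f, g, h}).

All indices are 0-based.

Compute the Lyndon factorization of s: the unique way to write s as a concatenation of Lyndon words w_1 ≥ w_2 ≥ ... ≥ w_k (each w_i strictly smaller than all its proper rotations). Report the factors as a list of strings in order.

emit factor 1: 'ac' (i=0, period=2)
emit factor 2: 'aafd' (i=2, period=4)

["ac", "aafd"]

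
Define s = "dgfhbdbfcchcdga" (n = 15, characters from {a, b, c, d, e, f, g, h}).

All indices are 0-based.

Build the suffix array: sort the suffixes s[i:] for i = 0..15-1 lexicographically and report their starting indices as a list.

[14, 4, 6, 8, 11, 9, 5, 12, 0, 7, 2, 13, 1, 3, 10]

rank | idx | suffix
   0 |  14 | a
   1 |   4 | bdbfcchcdga
   2 |   6 | bfcchcdga
   3 |   8 | cchcdga
   4 |  11 | cdga
   5 |   9 | chcdga
   6 |   5 | dbfcchcdga
   7 |  12 | dga
   8 |   0 | dgfhbdbfcchcdga
   9 |   7 | fcchcdga
  10 |   2 | fhbdbfcchcdga
  11 |  13 | ga
  12 |   1 | gfhbdbfcchcdga
  13 |   3 | hbdbfcchcdga
  14 |  10 | hcdga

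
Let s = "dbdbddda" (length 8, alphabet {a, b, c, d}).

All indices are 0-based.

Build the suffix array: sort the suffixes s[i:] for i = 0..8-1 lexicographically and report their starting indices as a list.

sorted suffixes:
  #0 SA[0]=7  'a'
  #1 SA[1]=1  'bdbddda'
  #2 SA[2]=3  'bddda'
  #3 SA[3]=6  'da'
  #4 SA[4]=0  'dbdbddda'
  #5 SA[5]=2  'dbddda'
  #6 SA[6]=5  'dda'
  #7 SA[7]=4  'ddda'

[7, 1, 3, 6, 0, 2, 5, 4]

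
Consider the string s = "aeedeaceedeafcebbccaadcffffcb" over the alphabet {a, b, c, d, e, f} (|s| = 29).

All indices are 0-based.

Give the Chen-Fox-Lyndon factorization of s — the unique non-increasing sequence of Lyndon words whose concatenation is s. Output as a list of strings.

["aeede", "aceedeafcebbcc", "aadcffffcb"]

emit factor 1: 'aeede' (i=0, period=5)
emit factor 2: 'aceedeafcebbcc' (i=5, period=14)
emit factor 3: 'aadcffffcb' (i=19, period=10)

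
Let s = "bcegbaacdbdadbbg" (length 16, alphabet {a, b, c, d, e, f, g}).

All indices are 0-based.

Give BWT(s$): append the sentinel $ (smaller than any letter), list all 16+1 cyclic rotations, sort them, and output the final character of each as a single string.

gbadgd$dbabbaccbe

rank  rotation           last
    0  $bcegbaacdbdadbbg  g
    1  aacdbdadbbg$bcegb  b
    2  acdbdadbbg$bcegba  a
    3  adbbg$bcegbaacdbd  d
    4  baacdbdadbbg$bceg  g
    5  bbg$bcegbaacdbdad  d
    6  bcegbaacdbdadbbg$  $
    7  bdadbbg$bcegbaacd  d
    8  bg$bcegbaacdbdadb  b
    9  cdbdadbbg$bcegbaa  a
   10  cegbaacdbdadbbg$b  b
   11  dadbbg$bcegbaacdb  b
   12  dbbg$bcegbaacdbda  a
   13  dbdadbbg$bcegbaac  c
   14  egbaacdbdadbbg$bc  c
   15  g$bcegbaacdbdadbb  b
   16  gbaacdbdadbbg$bce  e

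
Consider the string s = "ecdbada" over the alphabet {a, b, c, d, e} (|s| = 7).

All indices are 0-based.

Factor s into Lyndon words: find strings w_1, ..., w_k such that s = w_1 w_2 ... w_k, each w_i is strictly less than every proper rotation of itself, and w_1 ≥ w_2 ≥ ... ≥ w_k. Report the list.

["e", "cd", "b", "ad", "a"]

emit factor 1: 'e' (i=0, period=1)
emit factor 2: 'cd' (i=1, period=2)
emit factor 3: 'b' (i=3, period=1)
emit factor 4: 'ad' (i=4, period=2)
emit factor 5: 'a' (i=6, period=1)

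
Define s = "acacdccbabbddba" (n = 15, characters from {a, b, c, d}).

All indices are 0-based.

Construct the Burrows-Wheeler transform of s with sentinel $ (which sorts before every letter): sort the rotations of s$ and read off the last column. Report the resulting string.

rank  rotation          last
    0  $acacdccbabbddba  a
    1  a$acacdccbabbddb  b
    2  abbddba$acacdccb  b
    3  acacdccbabbddba$  $
    4  acdccbabbddba$ac  c
    5  ba$acacdccbabbdd  d
    6  babbddba$acacdcc  c
    7  bbddba$acacdccba  a
    8  bddba$acacdccbab  b
    9  cacdccbabbddba$a  a
   10  cbabbddba$acacdc  c
   11  ccbabbddba$acacd  d
   12  cdccbabbddba$aca  a
   13  dba$acacdccbabbd  d
   14  dccbabbddba$acac  c
   15  ddba$acacdccbabb  b

abb$cdcabacdadcb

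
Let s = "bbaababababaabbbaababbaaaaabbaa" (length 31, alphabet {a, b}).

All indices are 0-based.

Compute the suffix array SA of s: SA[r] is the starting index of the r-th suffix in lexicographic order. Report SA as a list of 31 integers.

rank | idx | suffix
   0 |  30 | a
   1 |  29 | aa
   2 |  22 | aaaaabbaa
   3 |  23 | aaaabbaa
   4 |  24 | aaabbaa
   5 |   2 | aababababaabbbaababbaaaaabbaa
   6 |  16 | aababbaaaaabbaa
   7 |  25 | aabbaa
   8 |  11 | aabbbaababbaaaaabbaa
   9 |   9 | abaabbbaababbaaaaabbaa
  10 |   7 | ababaabbbaababbaaaaabbaa
  11 |   5 | abababaabbbaababbaaaaabbaa
  12 |   3 | ababababaabbbaababbaaaaabbaa
  13 |  17 | ababbaaaaabbaa
  14 |  26 | abbaa
  15 |  19 | abbaaaaabbaa
  16 |  12 | abbbaababbaaaaabbaa
  17 |  28 | baa
  18 |  21 | baaaaabbaa
  19 |   1 | baababababaabbbaababbaaaaabbaa
  20 |  15 | baababbaaaaabbaa
  21 |  10 | baabbbaababbaaaaabbaa
  22 |   8 | babaabbbaababbaaaaabbaa
  23 |   6 | bababaabbbaababbaaaaabbaa
  24 |   4 | babababaabbbaababbaaaaabbaa
  25 |  18 | babbaaaaabbaa
  26 |  27 | bbaa
  27 |  20 | bbaaaaabbaa
  28 |   0 | bbaababababaabbbaababbaaaaabbaa
  29 |  14 | bbaababbaaaaabbaa
  30 |  13 | bbbaababbaaaaabbaa

[30, 29, 22, 23, 24, 2, 16, 25, 11, 9, 7, 5, 3, 17, 26, 19, 12, 28, 21, 1, 15, 10, 8, 6, 4, 18, 27, 20, 0, 14, 13]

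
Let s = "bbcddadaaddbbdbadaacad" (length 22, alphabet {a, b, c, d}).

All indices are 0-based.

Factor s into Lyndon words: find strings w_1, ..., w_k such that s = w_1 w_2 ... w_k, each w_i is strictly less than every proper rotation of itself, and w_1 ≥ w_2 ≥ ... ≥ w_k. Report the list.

["bbcdd", "ad", "aaddbbdbad", "aacad"]

emit factor 1: 'bbcdd' (i=0, period=5)
emit factor 2: 'ad' (i=5, period=2)
emit factor 3: 'aaddbbdbad' (i=7, period=10)
emit factor 4: 'aacad' (i=17, period=5)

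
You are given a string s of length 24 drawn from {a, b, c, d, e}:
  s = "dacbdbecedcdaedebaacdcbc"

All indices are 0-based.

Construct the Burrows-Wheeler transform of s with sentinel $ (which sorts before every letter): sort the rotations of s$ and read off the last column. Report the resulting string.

cbdadeccdbdadae$cbceedbca

rank  rotation                   last
    0  $dacbdbecedcdaedebaacdcbc  c
    1  aacdcbc$dacbdbecedcdaedeb  b
    2  acbdbecedcdaedebaacdcbc$d  d
    3  acdcbc$dacbdbecedcdaedeba  a
    4  aedebaacdcbc$dacbdbecedcd  d
    5  baacdcbc$dacbdbecedcdaede  e
    6  bc$dacbdbecedcdaedebaacdc  c
    7  bdbecedcdaedebaacdcbc$dac  c
    8  becedcdaedebaacdcbc$dacbd  d
    9  c$dacbdbecedcdaedebaacdcb  b
   10  cbc$dacbdbecedcdaedebaacd  d
   11  cbdbecedcdaedebaacdcbc$da  a
   12  cdaedebaacdcbc$dacbdbeced  d
   13  cdcbc$dacbdbecedcdaedebaa  a
   14  cedcdaedebaacdcbc$dacbdbe  e
   15  dacbdbecedcdaedebaacdcbc$  $
   16  daedebaacdcbc$dacbdbecedc  c
   17  dbecedcdaedebaacdcbc$dacb  b
   18  dcbc$dacbdbecedcdaedebaac  c
   19  dcdaedebaacdcbc$dacbdbece  e
   20  debaacdcbc$dacbdbecedcdae  e
   21  ebaacdcbc$dacbdbecedcdaed  d
   22  ecedcdaedebaacdcbc$dacbdb  b
   23  edcdaedebaacdcbc$dacbdbec  c
   24  edebaacdcbc$dacbdbecedcda  a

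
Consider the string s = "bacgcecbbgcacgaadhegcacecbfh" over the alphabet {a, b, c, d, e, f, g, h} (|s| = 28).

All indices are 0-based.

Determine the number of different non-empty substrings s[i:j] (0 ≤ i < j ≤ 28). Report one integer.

370

rank→(start, suffix):
  0 → (14, 'aadhegcacecbfh')
  1 → (21, 'acecbfh')
  2 → (11, 'acgaadhegcacecbfh')
  3 → (1, 'acgcecbbgcacgaadhegcacecbfh')
  4 → (15, 'adhegcacecbfh')
  5 → (0, 'bacgcecbbgcacgaadhegcacecbfh')
  6 → (7, 'bbgcacgaadhegcacecbfh')
  7 → (25, 'bfh')
  8 → (8, 'bgcacgaadhegcacecbfh')
  9 → (20, 'cacecbfh')
  10 → (10, 'cacgaadhegcacecbfh')
  11 → (6, 'cbbgcacgaadhegcacecbfh')
  12 → (24, 'cbfh')
  13 → (4, 'cecbbgcacgaadhegcacecbfh')
  14 → (22, 'cecbfh')
  15 → (12, 'cgaadhegcacecbfh')
  16 → (2, 'cgcecbbgcacgaadhegcacecbfh')
  17 → (16, 'dhegcacecbfh')
  18 → (5, 'ecbbgcacgaadhegcacecbfh')
  19 → (23, 'ecbfh')
  20 → (18, 'egcacecbfh')
  21 → (26, 'fh')
  22 → (13, 'gaadhegcacecbfh')
  23 → (19, 'gcacecbfh')
  24 → (9, 'gcacgaadhegcacecbfh')
  25 → (3, 'gcecbbgcacgaadhegcacecbfh')
  26 → (27, 'h')
  27 → (17, 'hegcacecbfh')

SA = [14, 21, 11, 1, 15, 0, 7, 25, 8, 20, 10, 6, 24, 4, 22, 12, 2, 16, 5, 23, 18, 26, 13, 19, 9, 3, 27, 17]
i: (SA[i-1],SA[i]) lcp shared
  1: (14,21) 1 'a'
  2: (21,11) 2 'ac'
  3: (11,1) 3 'acg'
  4: (1,15) 1 'a'
  5: (15,0) 0 ''
  6: (0,7) 1 'b'
  7: (7,25) 1 'b'
  8: (25,8) 1 'b'
  9: (8,20) 0 ''
  10: (20,10) 3 'cac'
  11: (10,6) 1 'c'
  12: (6,24) 2 'cb'
  13: (24,4) 1 'c'
  14: (4,22) 4 'cecb'
  15: (22,12) 1 'c'
  16: (12,2) 2 'cg'
  17: (2,16) 0 ''
  18: (16,5) 0 ''
  19: (5,23) 3 'ecb'
  20: (23,18) 1 'e'
  21: (18,26) 0 ''
  22: (26,13) 0 ''
  23: (13,19) 1 'g'
  24: (19,9) 4 'gcac'
  25: (9,3) 2 'gc'
  26: (3,27) 0 ''
  27: (27,17) 1 'h'

n(n+1)/2 = 28·29/2 = 406
Σ LCP = 0 + 1 + 2 + 3 + 1 + 0 + 1 + 1 + 1 + 0 + 3 + 1 + 2 + 1 + 4 + 1 + 2 + 0 + 0 + 3 + 1 + 0 + 0 + 1 + 4 + 2 + 0 + 1 = 36
distinct = 406 − 36 = 370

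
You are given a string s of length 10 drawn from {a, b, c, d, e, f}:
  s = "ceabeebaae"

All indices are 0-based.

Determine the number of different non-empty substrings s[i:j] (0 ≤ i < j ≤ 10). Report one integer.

rank | idx | suffix
   0 |   7 | aae
   1 |   2 | abeebaae
   2 |   8 | ae
   3 |   6 | baae
   4 |   3 | beebaae
   5 |   0 | ceabeebaae
   6 |   9 | e
   7 |   1 | eabeebaae
   8 |   5 | ebaae
   9 |   4 | eebaae

SA = [7, 2, 8, 6, 3, 0, 9, 1, 5, 4]
rank  pair      lcp
   1  s[7:],s[2:]  1  'a'
   2  s[2:],s[8:]  1  'a'
   3  s[8:],s[6:]  0  ''
   4  s[6:],s[3:]  1  'b'
   5  s[3:],s[0:]  0  ''
   6  s[0:],s[9:]  0  ''
   7  s[9:],s[1:]  1  'e'
   8  s[1:],s[5:]  1  'e'
   9  s[5:],s[4:]  1  'e'

n(n+1)/2 = 10·11/2 = 55
Σ LCP = 0 + 1 + 1 + 0 + 1 + 0 + 0 + 1 + 1 + 1 = 6
distinct = 55 − 6 = 49

49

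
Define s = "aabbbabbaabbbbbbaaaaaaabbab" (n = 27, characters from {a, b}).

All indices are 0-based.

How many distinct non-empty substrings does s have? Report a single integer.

rank | idx | suffix
   0 |  16 | aaaaaaabbab
   1 |  17 | aaaaaabbab
   2 |  18 | aaaaabbab
   3 |  19 | aaaabbab
   4 |  20 | aaabbab
   5 |  21 | aabbab
   6 |   0 | aabbbabbaabbbbbbaaaaaaabbab
   7 |   8 | aabbbbbbaaaaaaabbab
   8 |  25 | ab
   9 |   5 | abbaabbbbbbaaaaaaabbab
  10 |  22 | abbab
  11 |   1 | abbbabbaabbbbbbaaaaaaabbab
  12 |   9 | abbbbbbaaaaaaabbab
  13 |  26 | b
  14 |  15 | baaaaaaabbab
  15 |   7 | baabbbbbbaaaaaaabbab
  16 |  24 | bab
  17 |   4 | babbaabbbbbbaaaaaaabbab
  18 |  14 | bbaaaaaaabbab
  19 |   6 | bbaabbbbbbaaaaaaabbab
  20 |  23 | bbab
  21 |   3 | bbabbaabbbbbbaaaaaaabbab
  22 |  13 | bbbaaaaaaabbab
  23 |   2 | bbbabbaabbbbbbaaaaaaabbab
  24 |  12 | bbbbaaaaaaabbab
  25 |  11 | bbbbbaaaaaaabbab
  26 |  10 | bbbbbbaaaaaaabbab

SA = [16, 17, 18, 19, 20, 21, 0, 8, 25, 5, 22, 1, 9, 26, 15, 7, 24, 4, 14, 6, 23, 3, 13, 2, 12, 11, 10]
rank  pair      lcp
   1  s[16:],s[17:]  6  'aaaaaa'
   2  s[17:],s[18:]  5  'aaaaa'
   3  s[18:],s[19:]  4  'aaaa'
   4  s[19:],s[20:]  3  'aaa'
   5  s[20:],s[21:]  2  'aa'
   6  s[21:],s[0:]  4  'aabb'
   7  s[0:],s[8:]  5  'aabbb'
   8  s[8:],s[25:]  1  'a'
   9  s[25:],s[5:]  2  'ab'
  10  s[5:],s[22:]  4  'abba'
  11  s[22:],s[1:]  3  'abb'
  12  s[1:],s[9:]  4  'abbb'
  13  s[9:],s[26:]  0  ''
  14  s[26:],s[15:]  1  'b'
  15  s[15:],s[7:]  3  'baa'
  16  s[7:],s[24:]  2  'ba'
  17  s[24:],s[4:]  3  'bab'
  18  s[4:],s[14:]  1  'b'
  19  s[14:],s[6:]  4  'bbaa'
  20  s[6:],s[23:]  3  'bba'
  21  s[23:],s[3:]  4  'bbab'
  22  s[3:],s[13:]  2  'bb'
  23  s[13:],s[2:]  4  'bbba'
  24  s[2:],s[12:]  3  'bbb'
  25  s[12:],s[11:]  4  'bbbb'
  26  s[11:],s[10:]  5  'bbbbb'

n(n+1)/2 = 27·28/2 = 378
Σ LCP = 0 + 6 + 5 + 4 + 3 + 2 + 4 + 5 + 1 + 2 + 4 + 3 + 4 + 0 + 1 + 3 + 2 + 3 + 1 + 4 + 3 + 4 + 2 + 4 + 3 + 4 + 5 = 82
distinct = 378 − 82 = 296

296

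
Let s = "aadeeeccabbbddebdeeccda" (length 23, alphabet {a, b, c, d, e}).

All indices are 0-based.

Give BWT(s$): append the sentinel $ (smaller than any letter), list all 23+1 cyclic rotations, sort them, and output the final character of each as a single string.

ad$caabbeceeccbdbadeeedd

rank  rotation                  last
    0  $aadeeeccabbbddebdeeccda  a
    1  a$aadeeeccabbbddebdeeccd  d
    2  aadeeeccabbbddebdeeccda$  $
    3  abbbddebdeeccda$aadeeecc  c
    4  adeeeccabbbddebdeeccda$a  a
    5  bbbddebdeeccda$aadeeecca  a
    6  bbddebdeeccda$aadeeeccab  b
    7  bddebdeeccda$aadeeeccabb  b
    8  bdeeccda$aadeeeccabbbdde  e
    9  cabbbddebdeeccda$aadeeec  c
   10  ccabbbddebdeeccda$aadeee  e
   11  ccda$aadeeeccabbbddebdee  e
   12  cda$aadeeeccabbbddebdeec  c
   13  da$aadeeeccabbbddebdeecc  c
   14  ddebdeeccda$aadeeeccabbb  b
   15  debdeeccda$aadeeeccabbbd  d
   16  deeccda$aadeeeccabbbddeb  b
   17  deeeccabbbddebdeeccda$aa  a
   18  ebdeeccda$aadeeeccabbbdd  d
   19  eccabbbddebdeeccda$aadee  e
   20  eccda$aadeeeccabbbddebde  e
   21  eeccabbbddebdeeccda$aade  e
   22  eeccda$aadeeeccabbbddebd  d
   23  eeeccabbbddebdeeccda$aad  d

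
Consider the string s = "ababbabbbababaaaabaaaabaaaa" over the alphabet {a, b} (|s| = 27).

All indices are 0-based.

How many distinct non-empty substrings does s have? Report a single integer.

274

sorted suffixes:
  #0 SA[0]=26  'a'
  #1 SA[1]=25  'aa'
  #2 SA[2]=24  'aaa'
  #3 SA[3]=23  'aaaa'
  #4 SA[4]=18  'aaaabaaaa'
  #5 SA[5]=13  'aaaabaaaabaaaa'
  #6 SA[6]=19  'aaabaaaa'
  #7 SA[7]=14  'aaabaaaabaaaa'
  #8 SA[8]=20  'aabaaaa'
  #9 SA[9]=15  'aabaaaabaaaa'
  #10 SA[10]=21  'abaaaa'
  #11 SA[11]=16  'abaaaabaaaa'
  #12 SA[12]=11  'abaaaabaaaabaaaa'
  #13 SA[13]=9  'ababaaaabaaaabaaaa'
  #14 SA[14]=0  'ababbabbbababaaaabaaaabaaaa'
  #15 SA[15]=2  'abbabbbababaaaabaaaabaaaa'
  #16 SA[16]=5  'abbbababaaaabaaaabaaaa'
  #17 SA[17]=22  'baaaa'
  #18 SA[18]=17  'baaaabaaaa'
  #19 SA[19]=12  'baaaabaaaabaaaa'
  #20 SA[20]=10  'babaaaabaaaabaaaa'
  #21 SA[21]=8  'bababaaaabaaaabaaaa'
  #22 SA[22]=1  'babbabbbababaaaabaaaabaaaa'
  #23 SA[23]=4  'babbbababaaaabaaaabaaaa'
  #24 SA[24]=7  'bbababaaaabaaaabaaaa'
  #25 SA[25]=3  'bbabbbababaaaabaaaabaaaa'
  #26 SA[26]=6  'bbbababaaaabaaaabaaaa'

SA = [26, 25, 24, 23, 18, 13, 19, 14, 20, 15, 21, 16, 11, 9, 0, 2, 5, 22, 17, 12, 10, 8, 1, 4, 7, 3, 6]
[i] adj suffixes → lcp
  [1] 26/25 → 1 ('a')
  [2] 25/24 → 2 ('aa')
  [3] 24/23 → 3 ('aaa')
  [4] 23/18 → 4 ('aaaa')
  [5] 18/13 → 9 ('aaaabaaaa')
  [6] 13/19 → 3 ('aaa')
  [7] 19/14 → 8 ('aaabaaaa')
  [8] 14/20 → 2 ('aa')
  [9] 20/15 → 7 ('aabaaaa')
  [10] 15/21 → 1 ('a')
  [11] 21/16 → 6 ('abaaaa')
  [12] 16/11 → 11 ('abaaaabaaaa')
  [13] 11/9 → 3 ('aba')
  [14] 9/0 → 4 ('abab')
  [15] 0/2 → 2 ('ab')
  [16] 2/5 → 3 ('abb')
  [17] 5/22 → 0 ('')
  [18] 22/17 → 5 ('baaaa')
  [19] 17/12 → 10 ('baaaabaaaa')
  [20] 12/10 → 2 ('ba')
  [21] 10/8 → 4 ('baba')
  [22] 8/1 → 3 ('bab')
  [23] 1/4 → 4 ('babb')
  [24] 4/7 → 1 ('b')
  [25] 7/3 → 4 ('bbab')
  [26] 3/6 → 2 ('bb')

n(n+1)/2 = 27·28/2 = 378
Σ LCP = 0 + 1 + 2 + 3 + 4 + 9 + 3 + 8 + 2 + 7 + 1 + 6 + 11 + 3 + 4 + 2 + 3 + 0 + 5 + 10 + 2 + 4 + 3 + 4 + 1 + 4 + 2 = 104
distinct = 378 − 104 = 274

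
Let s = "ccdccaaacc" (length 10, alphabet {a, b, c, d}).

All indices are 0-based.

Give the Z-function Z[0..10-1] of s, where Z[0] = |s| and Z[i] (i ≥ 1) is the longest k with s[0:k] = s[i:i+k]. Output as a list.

Z[0]=10
i=1: fresh scan; Z[1]=1 scan→box=[1,2)
i=2: fresh scan; Z[2]=0
i=3: fresh scan; Z[3]=2 scan→box=[3,5)
i=4: min(r-i=1, Z[1]=1)=1; Z[4]=1
i=5: fresh scan; Z[5]=0
i=6: fresh scan; Z[6]=0
i=7: fresh scan; Z[7]=0
i=8: fresh scan; Z[8]=2 scan→box=[8,10)
i=9: min(r-i=1, Z[1]=1)=1; Z[9]=1

[10, 1, 0, 2, 1, 0, 0, 0, 2, 1]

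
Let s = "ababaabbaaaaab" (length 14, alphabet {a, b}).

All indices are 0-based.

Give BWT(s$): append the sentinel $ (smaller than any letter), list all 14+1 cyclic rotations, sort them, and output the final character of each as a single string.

rank  rotation         last
    0  $ababaabbaaaaab  b
    1  aaaaab$ababaabb  b
    2  aaaab$ababaabba  a
    3  aaab$ababaabbaa  a
    4  aab$ababaabbaaa  a
    5  aabbaaaaab$abab  b
    6  ab$ababaabbaaaa  a
    7  abaabbaaaaab$ab  b
    8  ababaabbaaaaab$  $
    9  abbaaaaab$ababa  a
   10  b$ababaabbaaaaa  a
   11  baaaaab$ababaab  b
   12  baabbaaaaab$aba  a
   13  babaabbaaaaab$a  a
   14  bbaaaaab$ababaa  a

bbaaabab$aabaaa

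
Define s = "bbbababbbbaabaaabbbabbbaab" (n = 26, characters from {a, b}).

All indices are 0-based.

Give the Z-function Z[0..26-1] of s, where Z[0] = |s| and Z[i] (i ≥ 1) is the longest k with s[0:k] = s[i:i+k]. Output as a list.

[26, 2, 1, 0, 1, 0, 3, 4, 2, 1, 0, 0, 1, 0, 0, 0, 5, 2, 1, 0, 4, 2, 1, 0, 0, 1]

Z[0]=26
i=1: i≥r, start 0; Z[1]=2 grow→box=[1,3)
i=2: min(r-i=1, Z[1]=2)=1; Z[2]=1
i=3: i≥r, start 0; Z[3]=0
i=4: i≥r, start 0; Z[4]=1 grow→box=[4,5)
i=5: i≥r, start 0; Z[5]=0
i=6: i≥r, start 0; Z[6]=3 grow→box=[6,9)
i=7: min(r-i=2, Z[1]=2)=2; Z[7]=4 grow→box=[7,11)
i=8: min(r-i=3, Z[1]=2)=2; Z[8]=2
i=9: min(r-i=2, Z[2]=1)=1; Z[9]=1
i=10: min(r-i=1, Z[3]=0)=0; Z[10]=0
i=11: i≥r, start 0; Z[11]=0
i=12: i≥r, start 0; Z[12]=1 grow→box=[12,13)
i=13: i≥r, start 0; Z[13]=0
i=14: i≥r, start 0; Z[14]=0
i=15: i≥r, start 0; Z[15]=0
i=16: i≥r, start 0; Z[16]=5 grow→box=[16,21)
i=17: min(r-i=4, Z[1]=2)=2; Z[17]=2
i=18: min(r-i=3, Z[2]=1)=1; Z[18]=1
i=19: min(r-i=2, Z[3]=0)=0; Z[19]=0
i=20: min(r-i=1, Z[4]=1)=1; Z[20]=4 grow→box=[20,24)
i=21: min(r-i=3, Z[1]=2)=2; Z[21]=2
i=22: min(r-i=2, Z[2]=1)=1; Z[22]=1
i=23: min(r-i=1, Z[3]=0)=0; Z[23]=0
i=24: i≥r, start 0; Z[24]=0
i=25: i≥r, start 0; Z[25]=1 grow→box=[25,26)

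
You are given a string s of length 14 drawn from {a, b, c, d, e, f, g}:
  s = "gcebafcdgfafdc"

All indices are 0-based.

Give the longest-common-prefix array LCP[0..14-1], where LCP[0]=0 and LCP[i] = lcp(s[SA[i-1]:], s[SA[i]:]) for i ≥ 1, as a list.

sorted suffixes:
  #0 SA[0]=4  'afcdgfafdc'
  #1 SA[1]=10  'afdc'
  #2 SA[2]=3  'bafcdgfafdc'
  #3 SA[3]=13  'c'
  #4 SA[4]=6  'cdgfafdc'
  #5 SA[5]=1  'cebafcdgfafdc'
  #6 SA[6]=12  'dc'
  #7 SA[7]=7  'dgfafdc'
  #8 SA[8]=2  'ebafcdgfafdc'
  #9 SA[9]=9  'fafdc'
  #10 SA[10]=5  'fcdgfafdc'
  #11 SA[11]=11  'fdc'
  #12 SA[12]=0  'gcebafcdgfafdc'
  #13 SA[13]=8  'gfafdc'

SA = [4, 10, 3, 13, 6, 1, 12, 7, 2, 9, 5, 11, 0, 8]
[i] adj suffixes → lcp
  [1] 4/10 → 2 ('af')
  [2] 10/3 → 0 ('')
  [3] 3/13 → 0 ('')
  [4] 13/6 → 1 ('c')
  [5] 6/1 → 1 ('c')
  [6] 1/12 → 0 ('')
  [7] 12/7 → 1 ('d')
  [8] 7/2 → 0 ('')
  [9] 2/9 → 0 ('')
  [10] 9/5 → 1 ('f')
  [11] 5/11 → 1 ('f')
  [12] 11/0 → 0 ('')
  [13] 0/8 → 1 ('g')

[0, 2, 0, 0, 1, 1, 0, 1, 0, 0, 1, 1, 0, 1]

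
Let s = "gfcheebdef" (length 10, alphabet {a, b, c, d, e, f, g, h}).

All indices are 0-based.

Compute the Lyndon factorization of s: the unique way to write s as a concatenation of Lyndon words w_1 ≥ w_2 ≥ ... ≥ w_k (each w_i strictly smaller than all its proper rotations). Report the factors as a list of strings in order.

emit factor 1: 'g' (i=0, period=1)
emit factor 2: 'f' (i=1, period=1)
emit factor 3: 'chee' (i=2, period=4)
emit factor 4: 'bdef' (i=6, period=4)

["g", "f", "chee", "bdef"]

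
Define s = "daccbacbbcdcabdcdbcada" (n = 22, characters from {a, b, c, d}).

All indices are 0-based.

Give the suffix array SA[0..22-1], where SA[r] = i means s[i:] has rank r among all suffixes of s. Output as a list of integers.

sorted suffixes:
  #0 SA[0]=21  'a'
  #1 SA[1]=12  'abdcdbcada'
  #2 SA[2]=5  'acbbcdcabdcdbcada'
  #3 SA[3]=1  'accbacbbcdcabdcdbcada'
  #4 SA[4]=19  'ada'
  #5 SA[5]=4  'bacbbcdcabdcdbcada'
  #6 SA[6]=7  'bbcdcabdcdbcada'
  #7 SA[7]=17  'bcada'
  #8 SA[8]=8  'bcdcabdcdbcada'
  #9 SA[9]=13  'bdcdbcada'
  #10 SA[10]=11  'cabdcdbcada'
  #11 SA[11]=18  'cada'
  #12 SA[12]=3  'cbacbbcdcabdcdbcada'
  #13 SA[13]=6  'cbbcdcabdcdbcada'
  #14 SA[14]=2  'ccbacbbcdcabdcdbcada'
  #15 SA[15]=15  'cdbcada'
  #16 SA[16]=9  'cdcabdcdbcada'
  #17 SA[17]=20  'da'
  #18 SA[18]=0  'daccbacbbcdcabdcdbcada'
  #19 SA[19]=16  'dbcada'
  #20 SA[20]=10  'dcabdcdbcada'
  #21 SA[21]=14  'dcdbcada'

[21, 12, 5, 1, 19, 4, 7, 17, 8, 13, 11, 18, 3, 6, 2, 15, 9, 20, 0, 16, 10, 14]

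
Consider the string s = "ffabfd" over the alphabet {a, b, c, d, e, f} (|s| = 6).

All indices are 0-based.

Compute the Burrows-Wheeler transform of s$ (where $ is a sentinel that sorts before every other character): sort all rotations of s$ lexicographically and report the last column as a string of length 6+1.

rank  rotation last
    0  $ffabfd  d
    1  abfd$ff  f
    2  bfd$ffa  a
    3  d$ffabf  f
    4  fabfd$f  f
    5  fd$ffab  b
    6  ffabfd$  $

dfaffb$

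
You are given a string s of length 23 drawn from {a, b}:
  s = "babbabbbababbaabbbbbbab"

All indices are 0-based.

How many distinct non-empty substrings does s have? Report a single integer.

211

sorted suffixes:
  #0 SA[0]=13  'aabbbbbbab'
  #1 SA[1]=21  'ab'
  #2 SA[2]=8  'ababbaabbbbbbab'
  #3 SA[3]=10  'abbaabbbbbbab'
  #4 SA[4]=1  'abbabbbababbaabbbbbbab'
  #5 SA[5]=4  'abbbababbaabbbbbbab'
  #6 SA[6]=14  'abbbbbbab'
  #7 SA[7]=22  'b'
  #8 SA[8]=12  'baabbbbbbab'
  #9 SA[9]=20  'bab'
  #10 SA[10]=7  'bababbaabbbbbbab'
  #11 SA[11]=9  'babbaabbbbbbab'
  #12 SA[12]=0  'babbabbbababbaabbbbbbab'
  #13 SA[13]=3  'babbbababbaabbbbbbab'
  #14 SA[14]=11  'bbaabbbbbbab'
  #15 SA[15]=19  'bbab'
  #16 SA[16]=6  'bbababbaabbbbbbab'
  #17 SA[17]=2  'bbabbbababbaabbbbbbab'
  #18 SA[18]=18  'bbbab'
  #19 SA[19]=5  'bbbababbaabbbbbbab'
  #20 SA[20]=17  'bbbbab'
  #21 SA[21]=16  'bbbbbab'
  #22 SA[22]=15  'bbbbbbab'

SA = [13, 21, 8, 10, 1, 4, 14, 22, 12, 20, 7, 9, 0, 3, 11, 19, 6, 2, 18, 5, 17, 16, 15]
rank  pair      lcp
   1  s[13:],s[21:]  1  'a'
   2  s[21:],s[8:]  2  'ab'
   3  s[8:],s[10:]  2  'ab'
   4  s[10:],s[1:]  4  'abba'
   5  s[1:],s[4:]  3  'abb'
   6  s[4:],s[14:]  4  'abbb'
   7  s[14:],s[22:]  0  ''
   8  s[22:],s[12:]  1  'b'
   9  s[12:],s[20:]  2  'ba'
  10  s[20:],s[7:]  3  'bab'
  11  s[7:],s[9:]  3  'bab'
  12  s[9:],s[0:]  5  'babba'
  13  s[0:],s[3:]  4  'babb'
  14  s[3:],s[11:]  1  'b'
  15  s[11:],s[19:]  3  'bba'
  16  s[19:],s[6:]  4  'bbab'
  17  s[6:],s[2:]  4  'bbab'
  18  s[2:],s[18:]  2  'bb'
  19  s[18:],s[5:]  5  'bbbab'
  20  s[5:],s[17:]  3  'bbb'
  21  s[17:],s[16:]  4  'bbbb'
  22  s[16:],s[15:]  5  'bbbbb'

n(n+1)/2 = 23·24/2 = 276
Σ LCP = 0 + 1 + 2 + 2 + 4 + 3 + 4 + 0 + 1 + 2 + 3 + 3 + 5 + 4 + 1 + 3 + 4 + 4 + 2 + 5 + 3 + 4 + 5 = 65
distinct = 276 − 65 = 211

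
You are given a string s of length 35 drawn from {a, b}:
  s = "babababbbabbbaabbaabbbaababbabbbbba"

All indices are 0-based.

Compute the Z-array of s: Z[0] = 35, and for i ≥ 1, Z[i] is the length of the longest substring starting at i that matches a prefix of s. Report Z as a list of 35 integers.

Z[0]=35
i=1: outside box; Z[1]=0
i=2: outside box; Z[2]=5 scan→box=[2,7)
i=3: min(r-i=4, Z[1]=0)=0; Z[3]=0
i=4: min(r-i=3, Z[2]=5)=3; Z[4]=3
i=5: min(r-i=2, Z[3]=0)=0; Z[5]=0
i=6: min(r-i=1, Z[4]=3)=1; Z[6]=1
i=7: outside box; Z[7]=1 scan→box=[7,8)
i=8: outside box; Z[8]=3 scan→box=[8,11)
i=9: min(r-i=2, Z[1]=0)=0; Z[9]=0
i=10: min(r-i=1, Z[2]=5)=1; Z[10]=1
i=11: outside box; Z[11]=1 scan→box=[11,12)
i=12: outside box; Z[12]=2 scan→box=[12,14)
i=13: min(r-i=1, Z[1]=0)=0; Z[13]=0
i=14: outside box; Z[14]=0
i=15: outside box; Z[15]=1 scan→box=[15,16)
i=16: outside box; Z[16]=2 scan→box=[16,18)
i=17: min(r-i=1, Z[1]=0)=0; Z[17]=0
i=18: outside box; Z[18]=0
i=19: outside box; Z[19]=1 scan→box=[19,20)
i=20: outside box; Z[20]=1 scan→box=[20,21)
i=21: outside box; Z[21]=2 scan→box=[21,23)
i=22: min(r-i=1, Z[1]=0)=0; Z[22]=0
i=23: outside box; Z[23]=0
i=24: outside box; Z[24]=3 scan→box=[24,27)
i=25: min(r-i=2, Z[1]=0)=0; Z[25]=0
i=26: min(r-i=1, Z[2]=5)=1; Z[26]=1
i=27: outside box; Z[27]=3 scan→box=[27,30)
i=28: min(r-i=2, Z[1]=0)=0; Z[28]=0
i=29: min(r-i=1, Z[2]=5)=1; Z[29]=1
i=30: outside box; Z[30]=1 scan→box=[30,31)
i=31: outside box; Z[31]=1 scan→box=[31,32)
i=32: outside box; Z[32]=1 scan→box=[32,33)
i=33: outside box; Z[33]=2 scan→box=[33,35)
i=34: min(r-i=1, Z[1]=0)=0; Z[34]=0

[35, 0, 5, 0, 3, 0, 1, 1, 3, 0, 1, 1, 2, 0, 0, 1, 2, 0, 0, 1, 1, 2, 0, 0, 3, 0, 1, 3, 0, 1, 1, 1, 1, 2, 0]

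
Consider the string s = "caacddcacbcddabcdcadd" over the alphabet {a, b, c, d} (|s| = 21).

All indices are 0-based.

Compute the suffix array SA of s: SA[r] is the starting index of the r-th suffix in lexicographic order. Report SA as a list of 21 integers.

[1, 13, 7, 2, 18, 14, 9, 0, 6, 17, 8, 15, 10, 3, 20, 12, 5, 16, 19, 11, 4]

rank→(start, suffix):
  0 → (1, 'aacddcacbcddabcdcadd')
  1 → (13, 'abcdcadd')
  2 → (7, 'acbcddabcdcadd')
  3 → (2, 'acddcacbcddabcdcadd')
  4 → (18, 'add')
  5 → (14, 'bcdcadd')
  6 → (9, 'bcddabcdcadd')
  7 → (0, 'caacddcacbcddabcdcadd')
  8 → (6, 'cacbcddabcdcadd')
  9 → (17, 'cadd')
  10 → (8, 'cbcddabcdcadd')
  11 → (15, 'cdcadd')
  12 → (10, 'cddabcdcadd')
  13 → (3, 'cddcacbcddabcdcadd')
  14 → (20, 'd')
  15 → (12, 'dabcdcadd')
  16 → (5, 'dcacbcddabcdcadd')
  17 → (16, 'dcadd')
  18 → (19, 'dd')
  19 → (11, 'ddabcdcadd')
  20 → (4, 'ddcacbcddabcdcadd')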